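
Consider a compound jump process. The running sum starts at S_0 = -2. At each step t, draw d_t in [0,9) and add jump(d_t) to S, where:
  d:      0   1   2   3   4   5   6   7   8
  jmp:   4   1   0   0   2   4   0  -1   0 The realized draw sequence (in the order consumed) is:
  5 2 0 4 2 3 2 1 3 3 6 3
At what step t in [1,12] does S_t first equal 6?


3

t=0: S=-2, d=5, jump=4, S_1=2
t=1: S=2, d=2, jump=0, S_2=2
t=2: S=2, d=0, jump=4, S_3=6
t=3: S=6, d=4, jump=2, S_4=8
t=4: S=8, d=2, jump=0, S_5=8
t=5: S=8, d=3, jump=0, S_6=8
t=6: S=8, d=2, jump=0, S_7=8
t=7: S=8, d=1, jump=1, S_8=9
t=8: S=9, d=3, jump=0, S_9=9
t=9: S=9, d=3, jump=0, S_10=9
t=10: S=9, d=6, jump=0, S_11=9
t=11: S=9, d=3, jump=0, S_12=9


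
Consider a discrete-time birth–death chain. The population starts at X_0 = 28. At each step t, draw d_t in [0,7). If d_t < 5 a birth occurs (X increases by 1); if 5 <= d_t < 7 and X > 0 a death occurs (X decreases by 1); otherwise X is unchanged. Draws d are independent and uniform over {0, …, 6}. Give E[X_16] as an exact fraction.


244/7

X can drop by at most 1 per step and X_0 = 28 > T = 16, so X_t >= 28 − t >= 12 > 0 for every t <= 16: the floor at 0 (the 'and X > 0' condition) never binds. Hence X_16 = X_0 + Σ_{t<16} Y_t with i.i.d. increments Y_t = y(d_t) ∈ {+1, −1, 0}.
Outcome values over d=0..6: [1, 1, 1, 1, 1, -1, -1]
Σy = 3, Σy² = 7, M = 7
μ = 3/7 = 3/7,  σ² = 7/7 − (3/7)² = 40/49
E[X_16] = 28 + 16·(3/7) = 244/7


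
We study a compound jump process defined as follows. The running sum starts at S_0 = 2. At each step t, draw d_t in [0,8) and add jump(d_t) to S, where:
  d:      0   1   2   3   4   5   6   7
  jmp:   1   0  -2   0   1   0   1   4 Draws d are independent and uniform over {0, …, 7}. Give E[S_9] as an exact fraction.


61/8

Outcome values over d=0..7: [1, 0, -2, 0, 1, 0, 1, 4]
Σy = 5, Σy² = 23, M = 8
μ = 5/8 = 5/8,  σ² = 23/8 − (5/8)² = 159/64
E[S_9] = 2 + 9·(5/8) = 61/8


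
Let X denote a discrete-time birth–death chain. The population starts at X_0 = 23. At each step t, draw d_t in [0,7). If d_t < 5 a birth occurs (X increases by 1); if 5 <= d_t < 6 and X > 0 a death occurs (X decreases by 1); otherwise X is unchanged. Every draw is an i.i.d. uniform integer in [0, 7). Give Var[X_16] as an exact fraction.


416/49

X can drop by at most 1 per step and X_0 = 23 > T = 16, so X_t >= 23 − t >= 7 > 0 for every t <= 16: the floor at 0 (the 'and X > 0' condition) never binds. Hence X_16 = X_0 + Σ_{t<16} Y_t with i.i.d. increments Y_t = y(d_t) ∈ {+1, −1, 0}.
Outcome values over d=0..6: [1, 1, 1, 1, 1, -1, 0]
Σy = 4, Σy² = 6, M = 7
μ = 4/7 = 4/7,  σ² = 6/7 − (4/7)² = 26/49
Independent increments: Var[X_16] = 16·σ² = 16·(26/49) = 416/49


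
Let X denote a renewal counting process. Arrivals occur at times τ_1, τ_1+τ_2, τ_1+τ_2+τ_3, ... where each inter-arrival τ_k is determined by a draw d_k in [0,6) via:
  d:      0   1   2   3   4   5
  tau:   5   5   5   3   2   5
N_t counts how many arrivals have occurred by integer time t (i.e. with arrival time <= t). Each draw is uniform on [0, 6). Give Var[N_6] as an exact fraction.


Inter-arrival values over d=0..5: [5, 5, 5, 3, 2, 5]
Each d has probability 1/6, so the pmf of τ is: f(2) = 1/6, f(3) = 1/6, f(5) = 2/3
Let p_n(j) = P(N_n = j), with p_0 = [1]. Condition on τ_1: p_n(0) = P(τ > n), and for j >= 1, p_n(j) = Σ_{k<=n} f(k)·p_{n−k}(j−1)
p_1 = [1]  (j = 0)
p_2 = [5/6, 1/6]  (j = 0..1)
p_3 = [2/3, 1/3]  (j = 0..1)
p_4 = [2/3, 11/36, 1/36]  (j = 0..2)
p_5 = [0, 11/12, 1/12]  (j = 0..2)
p_6 = [0, 8/9, 23/216, 1/216]  (j = 0..3)
E[N_6] = Σ j·p_6(j) = 241/216;  E[N_6²] = Σ j²·p_6(j) = 293/216
Var[N_6] = 293/216 − (241/216)² = 5207/46656

5207/46656


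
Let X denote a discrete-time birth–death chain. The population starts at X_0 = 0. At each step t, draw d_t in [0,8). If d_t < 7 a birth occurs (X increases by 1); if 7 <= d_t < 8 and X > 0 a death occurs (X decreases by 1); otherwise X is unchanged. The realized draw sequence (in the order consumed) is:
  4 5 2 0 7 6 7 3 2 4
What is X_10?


6

t=0: X=0, d=4 → birth, X_1=1
t=1: X=1, d=5 → birth, X_2=2
t=2: X=2, d=2 → birth, X_3=3
t=3: X=3, d=0 → birth, X_4=4
t=4: X=4, d=7 → death, X_5=3
t=5: X=3, d=6 → birth, X_6=4
t=6: X=4, d=7 → death, X_7=3
t=7: X=3, d=3 → birth, X_8=4
t=8: X=4, d=2 → birth, X_9=5
t=9: X=5, d=4 → birth, X_10=6


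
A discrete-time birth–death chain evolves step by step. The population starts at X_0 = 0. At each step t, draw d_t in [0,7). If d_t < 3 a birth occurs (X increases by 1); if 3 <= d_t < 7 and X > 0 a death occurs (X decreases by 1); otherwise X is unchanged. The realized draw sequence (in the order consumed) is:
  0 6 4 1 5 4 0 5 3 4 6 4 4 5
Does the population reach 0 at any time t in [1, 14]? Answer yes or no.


t=0: X=0, d=0 → birth, X_1=1
t=1: X=1, d=6 → death, X_2=0
t=2: X=0, d=4 → hold, X_3=0
t=3: X=0, d=1 → birth, X_4=1
t=4: X=1, d=5 → death, X_5=0
t=5: X=0, d=4 → hold, X_6=0
t=6: X=0, d=0 → birth, X_7=1
t=7: X=1, d=5 → death, X_8=0
t=8: X=0, d=3 → hold, X_9=0
t=9: X=0, d=4 → hold, X_10=0
t=10: X=0, d=6 → hold, X_11=0
t=11: X=0, d=4 → hold, X_12=0
t=12: X=0, d=4 → hold, X_13=0
t=13: X=0, d=5 → hold, X_14=0

yes


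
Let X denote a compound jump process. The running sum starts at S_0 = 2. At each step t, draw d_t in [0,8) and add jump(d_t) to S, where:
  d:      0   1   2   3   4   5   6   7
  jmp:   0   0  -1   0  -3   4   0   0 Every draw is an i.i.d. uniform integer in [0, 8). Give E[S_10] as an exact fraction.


2

Outcome values over d=0..7: [0, 0, -1, 0, -3, 4, 0, 0]
Σy = 0, Σy² = 26, M = 8
μ = 0/8 = 0,  σ² = 26/8 − (0)² = 13/4
E[S_10] = 2 + 10·(0) = 2


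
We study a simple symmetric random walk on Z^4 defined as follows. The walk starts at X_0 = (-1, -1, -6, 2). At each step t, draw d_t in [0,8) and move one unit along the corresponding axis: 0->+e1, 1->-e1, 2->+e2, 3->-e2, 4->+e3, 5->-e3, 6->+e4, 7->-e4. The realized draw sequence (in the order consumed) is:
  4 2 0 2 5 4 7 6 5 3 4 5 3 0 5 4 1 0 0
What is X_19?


t=0: X=(-1, -1, -6, 2), d=4 → +e3, X_1=(-1, -1, -5, 2)
t=1: X=(-1, -1, -5, 2), d=2 → +e2, X_2=(-1, 0, -5, 2)
t=2: X=(-1, 0, -5, 2), d=0 → +e1, X_3=(0, 0, -5, 2)
t=3: X=(0, 0, -5, 2), d=2 → +e2, X_4=(0, 1, -5, 2)
t=4: X=(0, 1, -5, 2), d=5 → -e3, X_5=(0, 1, -6, 2)
t=5: X=(0, 1, -6, 2), d=4 → +e3, X_6=(0, 1, -5, 2)
t=6: X=(0, 1, -5, 2), d=7 → -e4, X_7=(0, 1, -5, 1)
t=7: X=(0, 1, -5, 1), d=6 → +e4, X_8=(0, 1, -5, 2)
t=8: X=(0, 1, -5, 2), d=5 → -e3, X_9=(0, 1, -6, 2)
t=9: X=(0, 1, -6, 2), d=3 → -e2, X_10=(0, 0, -6, 2)
t=10: X=(0, 0, -6, 2), d=4 → +e3, X_11=(0, 0, -5, 2)
t=11: X=(0, 0, -5, 2), d=5 → -e3, X_12=(0, 0, -6, 2)
t=12: X=(0, 0, -6, 2), d=3 → -e2, X_13=(0, -1, -6, 2)
t=13: X=(0, -1, -6, 2), d=0 → +e1, X_14=(1, -1, -6, 2)
t=14: X=(1, -1, -6, 2), d=5 → -e3, X_15=(1, -1, -7, 2)
t=15: X=(1, -1, -7, 2), d=4 → +e3, X_16=(1, -1, -6, 2)
t=16: X=(1, -1, -6, 2), d=1 → -e1, X_17=(0, -1, -6, 2)
t=17: X=(0, -1, -6, 2), d=0 → +e1, X_18=(1, -1, -6, 2)
t=18: X=(1, -1, -6, 2), d=0 → +e1, X_19=(2, -1, -6, 2)

(2, -1, -6, 2)


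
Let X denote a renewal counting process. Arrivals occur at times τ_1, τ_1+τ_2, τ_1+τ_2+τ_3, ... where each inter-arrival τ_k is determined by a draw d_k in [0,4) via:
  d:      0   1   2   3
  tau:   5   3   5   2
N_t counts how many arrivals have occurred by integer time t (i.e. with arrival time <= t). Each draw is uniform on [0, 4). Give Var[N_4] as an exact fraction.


Inter-arrival values over d=0..3: [5, 3, 5, 2]
Each d has probability 1/4, so the pmf of τ is: f(2) = 1/4, f(3) = 1/4, f(5) = 1/2
Let p_n(j) = P(N_n = j), with p_0 = [1]. Condition on τ_1: p_n(0) = P(τ > n), and for j >= 1, p_n(j) = Σ_{k<=n} f(k)·p_{n−k}(j−1)
p_1 = [1]  (j = 0)
p_2 = [3/4, 1/4]  (j = 0..1)
p_3 = [1/2, 1/2]  (j = 0..1)
p_4 = [1/2, 7/16, 1/16]  (j = 0..2)
E[N_4] = Σ j·p_4(j) = 9/16;  E[N_4²] = Σ j²·p_4(j) = 11/16
Var[N_4] = 11/16 − (9/16)² = 95/256

95/256


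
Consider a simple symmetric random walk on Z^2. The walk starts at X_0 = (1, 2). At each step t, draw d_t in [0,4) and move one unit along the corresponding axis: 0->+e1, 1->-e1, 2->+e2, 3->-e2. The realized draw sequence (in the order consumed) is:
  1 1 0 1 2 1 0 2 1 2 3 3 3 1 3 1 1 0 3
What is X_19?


(-4, 0)

t=0: X=(1, 2), d=1 → -e1, X_1=(0, 2)
t=1: X=(0, 2), d=1 → -e1, X_2=(-1, 2)
t=2: X=(-1, 2), d=0 → +e1, X_3=(0, 2)
t=3: X=(0, 2), d=1 → -e1, X_4=(-1, 2)
t=4: X=(-1, 2), d=2 → +e2, X_5=(-1, 3)
t=5: X=(-1, 3), d=1 → -e1, X_6=(-2, 3)
t=6: X=(-2, 3), d=0 → +e1, X_7=(-1, 3)
t=7: X=(-1, 3), d=2 → +e2, X_8=(-1, 4)
t=8: X=(-1, 4), d=1 → -e1, X_9=(-2, 4)
t=9: X=(-2, 4), d=2 → +e2, X_10=(-2, 5)
t=10: X=(-2, 5), d=3 → -e2, X_11=(-2, 4)
t=11: X=(-2, 4), d=3 → -e2, X_12=(-2, 3)
t=12: X=(-2, 3), d=3 → -e2, X_13=(-2, 2)
t=13: X=(-2, 2), d=1 → -e1, X_14=(-3, 2)
t=14: X=(-3, 2), d=3 → -e2, X_15=(-3, 1)
t=15: X=(-3, 1), d=1 → -e1, X_16=(-4, 1)
t=16: X=(-4, 1), d=1 → -e1, X_17=(-5, 1)
t=17: X=(-5, 1), d=0 → +e1, X_18=(-4, 1)
t=18: X=(-4, 1), d=3 → -e2, X_19=(-4, 0)


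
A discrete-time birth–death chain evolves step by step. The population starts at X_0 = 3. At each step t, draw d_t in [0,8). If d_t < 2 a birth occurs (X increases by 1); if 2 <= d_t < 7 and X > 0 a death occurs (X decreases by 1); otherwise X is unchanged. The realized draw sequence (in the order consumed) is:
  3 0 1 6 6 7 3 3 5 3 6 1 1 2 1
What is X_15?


t=0: X=3, d=3 → death, X_1=2
t=1: X=2, d=0 → birth, X_2=3
t=2: X=3, d=1 → birth, X_3=4
t=3: X=4, d=6 → death, X_4=3
t=4: X=3, d=6 → death, X_5=2
t=5: X=2, d=7 → hold, X_6=2
t=6: X=2, d=3 → death, X_7=1
t=7: X=1, d=3 → death, X_8=0
t=8: X=0, d=5 → hold, X_9=0
t=9: X=0, d=3 → hold, X_10=0
t=10: X=0, d=6 → hold, X_11=0
t=11: X=0, d=1 → birth, X_12=1
t=12: X=1, d=1 → birth, X_13=2
t=13: X=2, d=2 → death, X_14=1
t=14: X=1, d=1 → birth, X_15=2

2


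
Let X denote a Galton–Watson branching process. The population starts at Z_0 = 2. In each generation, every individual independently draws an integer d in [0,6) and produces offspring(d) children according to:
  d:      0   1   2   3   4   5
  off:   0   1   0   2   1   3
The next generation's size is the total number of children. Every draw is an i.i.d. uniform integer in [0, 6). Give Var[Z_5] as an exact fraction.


889020671/30233088

Outcome values over d=0..5: [0, 1, 0, 2, 1, 3]
Σy = 7, Σy² = 15, M = 6
μ = 7/6 = 7/6,  σ² = 15/6 − (7/6)² = 41/36
V_0 = 0, E_0 = 2
V_1 = 41/36·E_0 + (7/6)²·V_0 = 41/18;  E_1 = 7/3
V_2 = 41/36·E_1 + (7/6)²·V_1 = 3731/648;  E_2 = 49/18
V_3 = 41/36·E_2 + (7/6)²·V_2 = 255143/23328;  E_3 = 343/108
V_4 = 41/36·E_3 + (7/6)²·V_3 = 15539615/839808;  E_4 = 2401/648
V_5 = 41/36·E_4 + (7/6)²·V_4 = 889020671/30233088;  E_5 = 16807/3888


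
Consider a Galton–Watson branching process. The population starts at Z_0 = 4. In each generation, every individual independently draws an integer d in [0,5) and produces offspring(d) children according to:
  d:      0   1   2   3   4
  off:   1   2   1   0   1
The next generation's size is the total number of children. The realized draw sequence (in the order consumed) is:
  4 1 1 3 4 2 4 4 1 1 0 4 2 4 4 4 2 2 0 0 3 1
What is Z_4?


gen 0: Z_0=4, draws=[4, 1, 1, 3], offspring=[1, 2, 2, 0], Z_1=5
gen 1: Z_1=5, draws=[4, 2, 4, 4, 1], offspring=[1, 1, 1, 1, 2], Z_2=6
gen 2: Z_2=6, draws=[1, 0, 4, 2, 4, 4], offspring=[2, 1, 1, 1, 1, 1], Z_3=7
gen 3: Z_3=7, draws=[4, 2, 2, 0, 0, 3, 1], offspring=[1, 1, 1, 1, 1, 0, 2], Z_4=7

7


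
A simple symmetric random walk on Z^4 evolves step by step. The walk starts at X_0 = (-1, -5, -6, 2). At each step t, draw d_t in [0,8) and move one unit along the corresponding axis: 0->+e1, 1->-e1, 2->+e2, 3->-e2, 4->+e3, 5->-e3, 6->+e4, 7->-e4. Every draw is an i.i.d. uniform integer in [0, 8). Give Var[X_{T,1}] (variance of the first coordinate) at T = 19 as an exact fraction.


Outcome values over d=0..7: [1, -1, 0, 0, 0, 0, 0, 0]
Σy = 0, Σy² = 2, M = 8
μ = 0/8 = 0,  σ² = 2/8 − (0)² = 1/4
Independent increments: Var[X_19] = 19·σ² = 19·(1/4) = 19/4

19/4


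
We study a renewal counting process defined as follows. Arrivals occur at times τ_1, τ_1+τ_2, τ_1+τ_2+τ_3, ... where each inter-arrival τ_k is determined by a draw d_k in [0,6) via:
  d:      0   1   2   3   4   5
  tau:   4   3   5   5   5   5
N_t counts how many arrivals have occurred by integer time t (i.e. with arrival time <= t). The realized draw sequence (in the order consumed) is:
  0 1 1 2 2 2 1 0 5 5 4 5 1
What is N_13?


3

draw d_1=0: τ_1=4, arrival time A_1=4
draw d_2=1: τ_2=3, arrival time A_2=7
draw d_3=1: τ_3=3, arrival time A_3=10
draw d_4=2: τ_4=5, arrival time A_4=15
draw d_5=2: τ_5=5, arrival time A_5=20
draw d_6=2: τ_6=5, arrival time A_6=25
draw d_7=1: τ_7=3, arrival time A_7=28
draw d_8=0: τ_8=4, arrival time A_8=32
draw d_9=5: τ_9=5, arrival time A_9=37
draw d_10=5: τ_10=5, arrival time A_10=42
draw d_11=4: τ_11=5, arrival time A_11=47
draw d_12=5: τ_12=5, arrival time A_12=52
draw d_13=1: τ_13=3, arrival time A_13=55
N_t over t=0..13: 0:0 1:0 2:0 3:0 4:1 5:1 6:1 7:2 8:2 9:2 10:3 11:3 12:3 13:3


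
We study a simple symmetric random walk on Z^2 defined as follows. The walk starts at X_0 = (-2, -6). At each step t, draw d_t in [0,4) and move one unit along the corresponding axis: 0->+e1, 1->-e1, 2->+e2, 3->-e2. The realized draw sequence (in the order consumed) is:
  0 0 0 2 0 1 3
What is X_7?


t=0: X=(-2, -6), d=0 → +e1, X_1=(-1, -6)
t=1: X=(-1, -6), d=0 → +e1, X_2=(0, -6)
t=2: X=(0, -6), d=0 → +e1, X_3=(1, -6)
t=3: X=(1, -6), d=2 → +e2, X_4=(1, -5)
t=4: X=(1, -5), d=0 → +e1, X_5=(2, -5)
t=5: X=(2, -5), d=1 → -e1, X_6=(1, -5)
t=6: X=(1, -5), d=3 → -e2, X_7=(1, -6)

(1, -6)


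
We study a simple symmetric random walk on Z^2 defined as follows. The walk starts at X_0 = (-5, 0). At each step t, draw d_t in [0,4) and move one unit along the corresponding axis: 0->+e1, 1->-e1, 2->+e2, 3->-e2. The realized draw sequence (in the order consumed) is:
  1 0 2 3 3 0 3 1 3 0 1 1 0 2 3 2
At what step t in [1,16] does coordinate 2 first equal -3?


9

t=0: X=(-5, 0), d=1 → -e1, X_1=(-6, 0)
t=1: X=(-6, 0), d=0 → +e1, X_2=(-5, 0)
t=2: X=(-5, 0), d=2 → +e2, X_3=(-5, 1)
t=3: X=(-5, 1), d=3 → -e2, X_4=(-5, 0)
t=4: X=(-5, 0), d=3 → -e2, X_5=(-5, -1)
t=5: X=(-5, -1), d=0 → +e1, X_6=(-4, -1)
t=6: X=(-4, -1), d=3 → -e2, X_7=(-4, -2)
t=7: X=(-4, -2), d=1 → -e1, X_8=(-5, -2)
t=8: X=(-5, -2), d=3 → -e2, X_9=(-5, -3)
t=9: X=(-5, -3), d=0 → +e1, X_10=(-4, -3)
t=10: X=(-4, -3), d=1 → -e1, X_11=(-5, -3)
t=11: X=(-5, -3), d=1 → -e1, X_12=(-6, -3)
t=12: X=(-6, -3), d=0 → +e1, X_13=(-5, -3)
t=13: X=(-5, -3), d=2 → +e2, X_14=(-5, -2)
t=14: X=(-5, -2), d=3 → -e2, X_15=(-5, -3)
t=15: X=(-5, -3), d=2 → +e2, X_16=(-5, -2)


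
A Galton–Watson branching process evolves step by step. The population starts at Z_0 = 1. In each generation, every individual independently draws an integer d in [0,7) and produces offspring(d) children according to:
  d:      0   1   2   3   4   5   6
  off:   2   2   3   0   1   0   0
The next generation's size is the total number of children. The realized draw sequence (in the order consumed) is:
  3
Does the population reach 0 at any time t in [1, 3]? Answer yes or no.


yes

gen 0: Z_0=1, draws=[3], offspring=[0], Z_1=0
gen 1: Z_1=0, draws=[], offspring=[], Z_2=0
gen 2: Z_2=0, draws=[], offspring=[], Z_3=0


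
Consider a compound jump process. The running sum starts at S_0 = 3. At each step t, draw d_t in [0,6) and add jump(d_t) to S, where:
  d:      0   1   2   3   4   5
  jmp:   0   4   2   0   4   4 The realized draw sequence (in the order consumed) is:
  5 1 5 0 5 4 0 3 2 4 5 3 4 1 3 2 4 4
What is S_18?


51

t=0: S=3, d=5, jump=4, S_1=7
t=1: S=7, d=1, jump=4, S_2=11
t=2: S=11, d=5, jump=4, S_3=15
t=3: S=15, d=0, jump=0, S_4=15
t=4: S=15, d=5, jump=4, S_5=19
t=5: S=19, d=4, jump=4, S_6=23
t=6: S=23, d=0, jump=0, S_7=23
t=7: S=23, d=3, jump=0, S_8=23
t=8: S=23, d=2, jump=2, S_9=25
t=9: S=25, d=4, jump=4, S_10=29
t=10: S=29, d=5, jump=4, S_11=33
t=11: S=33, d=3, jump=0, S_12=33
t=12: S=33, d=4, jump=4, S_13=37
t=13: S=37, d=1, jump=4, S_14=41
t=14: S=41, d=3, jump=0, S_15=41
t=15: S=41, d=2, jump=2, S_16=43
t=16: S=43, d=4, jump=4, S_17=47
t=17: S=47, d=4, jump=4, S_18=51


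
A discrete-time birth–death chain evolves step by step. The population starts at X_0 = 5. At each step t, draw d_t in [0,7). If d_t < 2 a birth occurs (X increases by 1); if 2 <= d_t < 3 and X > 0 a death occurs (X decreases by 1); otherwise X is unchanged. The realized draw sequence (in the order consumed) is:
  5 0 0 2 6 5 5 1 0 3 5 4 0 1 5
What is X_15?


10

t=0: X=5, d=5 → hold, X_1=5
t=1: X=5, d=0 → birth, X_2=6
t=2: X=6, d=0 → birth, X_3=7
t=3: X=7, d=2 → death, X_4=6
t=4: X=6, d=6 → hold, X_5=6
t=5: X=6, d=5 → hold, X_6=6
t=6: X=6, d=5 → hold, X_7=6
t=7: X=6, d=1 → birth, X_8=7
t=8: X=7, d=0 → birth, X_9=8
t=9: X=8, d=3 → hold, X_10=8
t=10: X=8, d=5 → hold, X_11=8
t=11: X=8, d=4 → hold, X_12=8
t=12: X=8, d=0 → birth, X_13=9
t=13: X=9, d=1 → birth, X_14=10
t=14: X=10, d=5 → hold, X_15=10


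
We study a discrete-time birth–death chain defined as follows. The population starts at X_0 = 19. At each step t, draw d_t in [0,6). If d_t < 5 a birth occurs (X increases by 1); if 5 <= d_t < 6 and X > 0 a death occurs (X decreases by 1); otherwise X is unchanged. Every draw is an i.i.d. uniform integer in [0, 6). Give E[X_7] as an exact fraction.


71/3

X can drop by at most 1 per step and X_0 = 19 > T = 7, so X_t >= 19 − t >= 12 > 0 for every t <= 7: the floor at 0 (the 'and X > 0' condition) never binds. Hence X_7 = X_0 + Σ_{t<7} Y_t with i.i.d. increments Y_t = y(d_t) ∈ {+1, −1, 0}.
Outcome values over d=0..5: [1, 1, 1, 1, 1, -1]
Σy = 4, Σy² = 6, M = 6
μ = 4/6 = 2/3,  σ² = 6/6 − (2/3)² = 5/9
E[X_7] = 19 + 7·(2/3) = 71/3


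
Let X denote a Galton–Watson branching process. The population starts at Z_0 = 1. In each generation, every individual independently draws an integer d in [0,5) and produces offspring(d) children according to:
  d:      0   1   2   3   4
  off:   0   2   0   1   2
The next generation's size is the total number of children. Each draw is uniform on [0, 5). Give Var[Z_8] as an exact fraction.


32/5

Outcome values over d=0..4: [0, 2, 0, 1, 2]
Σy = 5, Σy² = 9, M = 5
μ = 5/5 = 1,  σ² = 9/5 − (1)² = 4/5
V_0 = 0, E_0 = 1
V_1 = 4/5·E_0 + (1)²·V_0 = 4/5;  E_1 = 1
V_2 = 4/5·E_1 + (1)²·V_1 = 8/5;  E_2 = 1
V_3 = 4/5·E_2 + (1)²·V_2 = 12/5;  E_3 = 1
V_4 = 4/5·E_3 + (1)²·V_3 = 16/5;  E_4 = 1
V_5 = 4/5·E_4 + (1)²·V_4 = 4;  E_5 = 1
V_6 = 4/5·E_5 + (1)²·V_5 = 24/5;  E_6 = 1
V_7 = 4/5·E_6 + (1)²·V_6 = 28/5;  E_7 = 1
V_8 = 4/5·E_7 + (1)²·V_7 = 32/5;  E_8 = 1


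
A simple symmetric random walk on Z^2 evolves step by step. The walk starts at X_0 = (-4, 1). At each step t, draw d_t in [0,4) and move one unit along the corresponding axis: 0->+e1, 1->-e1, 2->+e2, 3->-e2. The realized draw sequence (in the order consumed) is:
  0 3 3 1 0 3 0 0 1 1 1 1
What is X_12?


t=0: X=(-4, 1), d=0 → +e1, X_1=(-3, 1)
t=1: X=(-3, 1), d=3 → -e2, X_2=(-3, 0)
t=2: X=(-3, 0), d=3 → -e2, X_3=(-3, -1)
t=3: X=(-3, -1), d=1 → -e1, X_4=(-4, -1)
t=4: X=(-4, -1), d=0 → +e1, X_5=(-3, -1)
t=5: X=(-3, -1), d=3 → -e2, X_6=(-3, -2)
t=6: X=(-3, -2), d=0 → +e1, X_7=(-2, -2)
t=7: X=(-2, -2), d=0 → +e1, X_8=(-1, -2)
t=8: X=(-1, -2), d=1 → -e1, X_9=(-2, -2)
t=9: X=(-2, -2), d=1 → -e1, X_10=(-3, -2)
t=10: X=(-3, -2), d=1 → -e1, X_11=(-4, -2)
t=11: X=(-4, -2), d=1 → -e1, X_12=(-5, -2)

(-5, -2)


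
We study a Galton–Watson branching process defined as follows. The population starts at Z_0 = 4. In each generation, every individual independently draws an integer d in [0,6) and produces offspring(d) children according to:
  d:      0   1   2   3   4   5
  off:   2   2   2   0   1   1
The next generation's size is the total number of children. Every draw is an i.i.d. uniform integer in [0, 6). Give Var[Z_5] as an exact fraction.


3998720/59049

Outcome values over d=0..5: [2, 2, 2, 0, 1, 1]
Σy = 8, Σy² = 14, M = 6
μ = 8/6 = 4/3,  σ² = 14/6 − (4/3)² = 5/9
V_0 = 0, E_0 = 4
V_1 = 5/9·E_0 + (4/3)²·V_0 = 20/9;  E_1 = 16/3
V_2 = 5/9·E_1 + (4/3)²·V_1 = 560/81;  E_2 = 64/9
V_3 = 5/9·E_2 + (4/3)²·V_2 = 11840/729;  E_3 = 256/27
V_4 = 5/9·E_3 + (4/3)²·V_3 = 224000/6561;  E_4 = 1024/81
V_5 = 5/9·E_4 + (4/3)²·V_4 = 3998720/59049;  E_5 = 4096/243


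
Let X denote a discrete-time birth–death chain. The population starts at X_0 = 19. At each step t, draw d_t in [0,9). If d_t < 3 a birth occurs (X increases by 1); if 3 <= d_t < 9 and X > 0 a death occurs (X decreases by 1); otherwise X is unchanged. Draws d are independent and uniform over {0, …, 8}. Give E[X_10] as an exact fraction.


X can drop by at most 1 per step and X_0 = 19 > T = 10, so X_t >= 19 − t >= 9 > 0 for every t <= 10: the floor at 0 (the 'and X > 0' condition) never binds. Hence X_10 = X_0 + Σ_{t<10} Y_t with i.i.d. increments Y_t = y(d_t) ∈ {+1, −1, 0}.
Outcome values over d=0..8: [1, 1, 1, -1, -1, -1, -1, -1, -1]
Σy = -3, Σy² = 9, M = 9
μ = -3/9 = -1/3,  σ² = 9/9 − (-1/3)² = 8/9
E[X_10] = 19 + 10·(-1/3) = 47/3

47/3


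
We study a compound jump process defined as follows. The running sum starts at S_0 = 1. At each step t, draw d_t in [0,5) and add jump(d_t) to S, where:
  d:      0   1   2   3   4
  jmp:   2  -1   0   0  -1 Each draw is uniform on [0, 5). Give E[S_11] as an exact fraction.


1

Outcome values over d=0..4: [2, -1, 0, 0, -1]
Σy = 0, Σy² = 6, M = 5
μ = 0/5 = 0,  σ² = 6/5 − (0)² = 6/5
E[S_11] = 1 + 11·(0) = 1


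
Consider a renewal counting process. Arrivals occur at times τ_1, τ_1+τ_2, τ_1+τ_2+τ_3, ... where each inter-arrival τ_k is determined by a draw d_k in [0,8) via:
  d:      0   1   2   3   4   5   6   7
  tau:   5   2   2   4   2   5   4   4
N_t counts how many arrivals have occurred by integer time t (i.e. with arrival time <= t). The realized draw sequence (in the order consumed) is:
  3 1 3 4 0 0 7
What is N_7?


draw d_1=3: τ_1=4, arrival time A_1=4
draw d_2=1: τ_2=2, arrival time A_2=6
draw d_3=3: τ_3=4, arrival time A_3=10
draw d_4=4: τ_4=2, arrival time A_4=12
draw d_5=0: τ_5=5, arrival time A_5=17
draw d_6=0: τ_6=5, arrival time A_6=22
draw d_7=7: τ_7=4, arrival time A_7=26
N_t over t=0..7: 0:0 1:0 2:0 3:0 4:1 5:1 6:2 7:2

2


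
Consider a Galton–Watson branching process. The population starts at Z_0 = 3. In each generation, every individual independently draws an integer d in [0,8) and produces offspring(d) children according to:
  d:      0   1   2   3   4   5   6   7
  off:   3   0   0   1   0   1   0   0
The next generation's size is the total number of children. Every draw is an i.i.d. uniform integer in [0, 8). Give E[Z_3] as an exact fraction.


Outcome values over d=0..7: [3, 0, 0, 1, 0, 1, 0, 0]
Σy = 5, Σy² = 11, M = 8
μ = 5/8 = 5/8,  σ² = 11/8 − (5/8)² = 63/64
E[Z_0] = 3
E[Z_1] = 5/8·E[Z_0] = 15/8
E[Z_2] = 5/8·E[Z_1] = 75/64
E[Z_3] = 5/8·E[Z_2] = 375/512

375/512


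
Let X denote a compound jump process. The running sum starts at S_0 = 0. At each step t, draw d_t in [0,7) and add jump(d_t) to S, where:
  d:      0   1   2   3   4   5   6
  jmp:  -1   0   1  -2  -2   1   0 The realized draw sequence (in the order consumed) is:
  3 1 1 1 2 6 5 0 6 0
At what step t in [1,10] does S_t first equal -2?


1

t=0: S=0, d=3, jump=-2, S_1=-2
t=1: S=-2, d=1, jump=0, S_2=-2
t=2: S=-2, d=1, jump=0, S_3=-2
t=3: S=-2, d=1, jump=0, S_4=-2
t=4: S=-2, d=2, jump=1, S_5=-1
t=5: S=-1, d=6, jump=0, S_6=-1
t=6: S=-1, d=5, jump=1, S_7=0
t=7: S=0, d=0, jump=-1, S_8=-1
t=8: S=-1, d=6, jump=0, S_9=-1
t=9: S=-1, d=0, jump=-1, S_10=-2


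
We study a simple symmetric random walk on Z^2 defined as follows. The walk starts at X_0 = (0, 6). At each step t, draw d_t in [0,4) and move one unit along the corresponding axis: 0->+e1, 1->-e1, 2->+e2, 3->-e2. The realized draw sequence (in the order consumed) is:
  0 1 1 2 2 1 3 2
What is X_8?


t=0: X=(0, 6), d=0 → +e1, X_1=(1, 6)
t=1: X=(1, 6), d=1 → -e1, X_2=(0, 6)
t=2: X=(0, 6), d=1 → -e1, X_3=(-1, 6)
t=3: X=(-1, 6), d=2 → +e2, X_4=(-1, 7)
t=4: X=(-1, 7), d=2 → +e2, X_5=(-1, 8)
t=5: X=(-1, 8), d=1 → -e1, X_6=(-2, 8)
t=6: X=(-2, 8), d=3 → -e2, X_7=(-2, 7)
t=7: X=(-2, 7), d=2 → +e2, X_8=(-2, 8)

(-2, 8)


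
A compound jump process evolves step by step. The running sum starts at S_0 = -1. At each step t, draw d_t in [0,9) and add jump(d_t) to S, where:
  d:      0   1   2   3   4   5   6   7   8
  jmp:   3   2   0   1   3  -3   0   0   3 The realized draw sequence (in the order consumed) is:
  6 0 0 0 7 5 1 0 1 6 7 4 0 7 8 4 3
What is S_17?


25

t=0: S=-1, d=6, jump=0, S_1=-1
t=1: S=-1, d=0, jump=3, S_2=2
t=2: S=2, d=0, jump=3, S_3=5
t=3: S=5, d=0, jump=3, S_4=8
t=4: S=8, d=7, jump=0, S_5=8
t=5: S=8, d=5, jump=-3, S_6=5
t=6: S=5, d=1, jump=2, S_7=7
t=7: S=7, d=0, jump=3, S_8=10
t=8: S=10, d=1, jump=2, S_9=12
t=9: S=12, d=6, jump=0, S_10=12
t=10: S=12, d=7, jump=0, S_11=12
t=11: S=12, d=4, jump=3, S_12=15
t=12: S=15, d=0, jump=3, S_13=18
t=13: S=18, d=7, jump=0, S_14=18
t=14: S=18, d=8, jump=3, S_15=21
t=15: S=21, d=4, jump=3, S_16=24
t=16: S=24, d=3, jump=1, S_17=25


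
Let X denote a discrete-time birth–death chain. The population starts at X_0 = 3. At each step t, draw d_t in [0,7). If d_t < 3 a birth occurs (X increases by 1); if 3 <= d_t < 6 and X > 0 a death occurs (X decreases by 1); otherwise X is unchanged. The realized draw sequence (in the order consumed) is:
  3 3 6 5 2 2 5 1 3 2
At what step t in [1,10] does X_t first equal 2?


t=0: X=3, d=3 → death, X_1=2
t=1: X=2, d=3 → death, X_2=1
t=2: X=1, d=6 → hold, X_3=1
t=3: X=1, d=5 → death, X_4=0
t=4: X=0, d=2 → birth, X_5=1
t=5: X=1, d=2 → birth, X_6=2
t=6: X=2, d=5 → death, X_7=1
t=7: X=1, d=1 → birth, X_8=2
t=8: X=2, d=3 → death, X_9=1
t=9: X=1, d=2 → birth, X_10=2

1


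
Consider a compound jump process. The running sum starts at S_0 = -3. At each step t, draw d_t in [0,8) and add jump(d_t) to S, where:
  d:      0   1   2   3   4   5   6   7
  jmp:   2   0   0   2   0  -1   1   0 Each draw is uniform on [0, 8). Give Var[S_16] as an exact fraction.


16

Outcome values over d=0..7: [2, 0, 0, 2, 0, -1, 1, 0]
Σy = 4, Σy² = 10, M = 8
μ = 4/8 = 1/2,  σ² = 10/8 − (1/2)² = 1
Independent increments: Var[S_16] = 16·σ² = 16·(1) = 16


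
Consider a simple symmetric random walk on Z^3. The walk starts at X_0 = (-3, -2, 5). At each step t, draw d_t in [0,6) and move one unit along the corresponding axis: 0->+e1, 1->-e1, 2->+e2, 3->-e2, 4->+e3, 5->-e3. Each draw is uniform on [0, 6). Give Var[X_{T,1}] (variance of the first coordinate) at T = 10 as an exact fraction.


10/3

Outcome values over d=0..5: [1, -1, 0, 0, 0, 0]
Σy = 0, Σy² = 2, M = 6
μ = 0/6 = 0,  σ² = 2/6 − (0)² = 1/3
Independent increments: Var[X_10] = 10·σ² = 10·(1/3) = 10/3


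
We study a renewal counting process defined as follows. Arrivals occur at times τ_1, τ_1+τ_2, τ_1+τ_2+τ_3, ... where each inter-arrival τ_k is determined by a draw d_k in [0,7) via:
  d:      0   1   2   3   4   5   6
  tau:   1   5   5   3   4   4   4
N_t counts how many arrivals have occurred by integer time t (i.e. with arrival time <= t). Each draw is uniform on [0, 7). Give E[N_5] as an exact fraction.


Inter-arrival values over d=0..6: [1, 5, 5, 3, 4, 4, 4]
Each d has probability 1/7, so the pmf of τ is: f(1) = 1/7, f(3) = 1/7, f(4) = 3/7, f(5) = 2/7
Renewal equation for m(n) = E[N_n]: condition on τ_1 = k (if k <= n, one arrival plus a fresh copy on the remaining n−k steps): m(n) = F(n) + Σ_{k<=n} f(k)·m(n−k), where F(n) = P(τ <= n) and m(0) = 0
m(1) = F(1) = 1/7
m(2) = F(2) + f(1)·m(1) = 1/7 + 1/7·1/7 = 8/49
m(3) = F(3) + f(1)·m(2) = 2/7 + 1/7·8/49 = 106/343
m(4) = F(4) + f(1)·m(3) + f(3)·m(1) = 5/7 + 1/7·106/343 + 1/7·1/7 = 1870/2401
m(5) = F(5) + f(1)·m(4) + f(3)·m(2) + f(4)·m(1) = 1 + 1/7·1870/2401 + 1/7·8/49 + 3/7·1/7 = 20098/16807
E[N_5] = m(5) = 20098/16807

20098/16807


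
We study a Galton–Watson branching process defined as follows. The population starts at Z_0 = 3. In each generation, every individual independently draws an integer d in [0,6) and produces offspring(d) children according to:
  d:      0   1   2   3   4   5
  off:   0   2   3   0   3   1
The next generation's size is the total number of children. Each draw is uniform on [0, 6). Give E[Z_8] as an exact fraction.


Outcome values over d=0..5: [0, 2, 3, 0, 3, 1]
Σy = 9, Σy² = 23, M = 6
μ = 9/6 = 3/2,  σ² = 23/6 − (3/2)² = 19/12
E[Z_0] = 3
E[Z_1] = 3/2·E[Z_0] = 9/2
E[Z_2] = 3/2·E[Z_1] = 27/4
E[Z_3] = 3/2·E[Z_2] = 81/8
E[Z_4] = 3/2·E[Z_3] = 243/16
E[Z_5] = 3/2·E[Z_4] = 729/32
E[Z_6] = 3/2·E[Z_5] = 2187/64
E[Z_7] = 3/2·E[Z_6] = 6561/128
E[Z_8] = 3/2·E[Z_7] = 19683/256

19683/256


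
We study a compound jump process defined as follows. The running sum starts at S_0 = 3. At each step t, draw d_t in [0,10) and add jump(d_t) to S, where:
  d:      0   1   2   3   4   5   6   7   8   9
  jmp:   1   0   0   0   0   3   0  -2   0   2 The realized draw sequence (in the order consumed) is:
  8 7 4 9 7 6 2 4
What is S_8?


t=0: S=3, d=8, jump=0, S_1=3
t=1: S=3, d=7, jump=-2, S_2=1
t=2: S=1, d=4, jump=0, S_3=1
t=3: S=1, d=9, jump=2, S_4=3
t=4: S=3, d=7, jump=-2, S_5=1
t=5: S=1, d=6, jump=0, S_6=1
t=6: S=1, d=2, jump=0, S_7=1
t=7: S=1, d=4, jump=0, S_8=1

1


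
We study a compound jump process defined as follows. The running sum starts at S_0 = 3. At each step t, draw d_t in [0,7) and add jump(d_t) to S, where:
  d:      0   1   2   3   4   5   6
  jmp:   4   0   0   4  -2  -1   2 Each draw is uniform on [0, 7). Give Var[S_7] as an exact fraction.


Outcome values over d=0..6: [4, 0, 0, 4, -2, -1, 2]
Σy = 7, Σy² = 41, M = 7
μ = 7/7 = 1,  σ² = 41/7 − (1)² = 34/7
Independent increments: Var[S_7] = 7·σ² = 7·(34/7) = 34

34


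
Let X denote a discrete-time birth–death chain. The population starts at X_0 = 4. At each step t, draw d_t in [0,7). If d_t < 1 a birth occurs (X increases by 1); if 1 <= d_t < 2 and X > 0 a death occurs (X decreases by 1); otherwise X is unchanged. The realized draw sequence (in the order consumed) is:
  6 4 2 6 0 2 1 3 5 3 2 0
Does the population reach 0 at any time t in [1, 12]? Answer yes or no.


t=0: X=4, d=6 → hold, X_1=4
t=1: X=4, d=4 → hold, X_2=4
t=2: X=4, d=2 → hold, X_3=4
t=3: X=4, d=6 → hold, X_4=4
t=4: X=4, d=0 → birth, X_5=5
t=5: X=5, d=2 → hold, X_6=5
t=6: X=5, d=1 → death, X_7=4
t=7: X=4, d=3 → hold, X_8=4
t=8: X=4, d=5 → hold, X_9=4
t=9: X=4, d=3 → hold, X_10=4
t=10: X=4, d=2 → hold, X_11=4
t=11: X=4, d=0 → birth, X_12=5

no


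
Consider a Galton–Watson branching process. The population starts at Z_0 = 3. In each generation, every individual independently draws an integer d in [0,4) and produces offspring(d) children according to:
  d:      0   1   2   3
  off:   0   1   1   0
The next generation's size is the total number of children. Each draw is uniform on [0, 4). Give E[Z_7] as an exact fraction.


3/128

Outcome values over d=0..3: [0, 1, 1, 0]
Σy = 2, Σy² = 2, M = 4
μ = 2/4 = 1/2,  σ² = 2/4 − (1/2)² = 1/4
E[Z_0] = 3
E[Z_1] = 1/2·E[Z_0] = 3/2
E[Z_2] = 1/2·E[Z_1] = 3/4
E[Z_3] = 1/2·E[Z_2] = 3/8
E[Z_4] = 1/2·E[Z_3] = 3/16
E[Z_5] = 1/2·E[Z_4] = 3/32
E[Z_6] = 1/2·E[Z_5] = 3/64
E[Z_7] = 1/2·E[Z_6] = 3/128


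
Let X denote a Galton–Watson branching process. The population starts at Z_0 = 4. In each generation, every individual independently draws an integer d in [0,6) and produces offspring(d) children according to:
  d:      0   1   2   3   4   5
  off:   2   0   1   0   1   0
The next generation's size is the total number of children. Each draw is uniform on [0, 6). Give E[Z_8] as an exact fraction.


Outcome values over d=0..5: [2, 0, 1, 0, 1, 0]
Σy = 4, Σy² = 6, M = 6
μ = 4/6 = 2/3,  σ² = 6/6 − (2/3)² = 5/9
E[Z_0] = 4
E[Z_1] = 2/3·E[Z_0] = 8/3
E[Z_2] = 2/3·E[Z_1] = 16/9
E[Z_3] = 2/3·E[Z_2] = 32/27
E[Z_4] = 2/3·E[Z_3] = 64/81
E[Z_5] = 2/3·E[Z_4] = 128/243
E[Z_6] = 2/3·E[Z_5] = 256/729
E[Z_7] = 2/3·E[Z_6] = 512/2187
E[Z_8] = 2/3·E[Z_7] = 1024/6561

1024/6561


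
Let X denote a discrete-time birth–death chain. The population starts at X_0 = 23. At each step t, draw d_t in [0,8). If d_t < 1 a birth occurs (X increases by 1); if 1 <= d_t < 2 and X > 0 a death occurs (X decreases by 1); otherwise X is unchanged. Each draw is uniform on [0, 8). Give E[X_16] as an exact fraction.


23

X can drop by at most 1 per step and X_0 = 23 > T = 16, so X_t >= 23 − t >= 7 > 0 for every t <= 16: the floor at 0 (the 'and X > 0' condition) never binds. Hence X_16 = X_0 + Σ_{t<16} Y_t with i.i.d. increments Y_t = y(d_t) ∈ {+1, −1, 0}.
Outcome values over d=0..7: [1, -1, 0, 0, 0, 0, 0, 0]
Σy = 0, Σy² = 2, M = 8
μ = 0/8 = 0,  σ² = 2/8 − (0)² = 1/4
E[X_16] = 23 + 16·(0) = 23


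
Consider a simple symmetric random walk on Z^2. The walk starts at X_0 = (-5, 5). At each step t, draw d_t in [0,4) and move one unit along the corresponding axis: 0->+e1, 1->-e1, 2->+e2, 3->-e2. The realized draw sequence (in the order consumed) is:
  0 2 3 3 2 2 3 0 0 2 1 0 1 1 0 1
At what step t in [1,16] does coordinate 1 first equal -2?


t=0: X=(-5, 5), d=0 → +e1, X_1=(-4, 5)
t=1: X=(-4, 5), d=2 → +e2, X_2=(-4, 6)
t=2: X=(-4, 6), d=3 → -e2, X_3=(-4, 5)
t=3: X=(-4, 5), d=3 → -e2, X_4=(-4, 4)
t=4: X=(-4, 4), d=2 → +e2, X_5=(-4, 5)
t=5: X=(-4, 5), d=2 → +e2, X_6=(-4, 6)
t=6: X=(-4, 6), d=3 → -e2, X_7=(-4, 5)
t=7: X=(-4, 5), d=0 → +e1, X_8=(-3, 5)
t=8: X=(-3, 5), d=0 → +e1, X_9=(-2, 5)
t=9: X=(-2, 5), d=2 → +e2, X_10=(-2, 6)
t=10: X=(-2, 6), d=1 → -e1, X_11=(-3, 6)
t=11: X=(-3, 6), d=0 → +e1, X_12=(-2, 6)
t=12: X=(-2, 6), d=1 → -e1, X_13=(-3, 6)
t=13: X=(-3, 6), d=1 → -e1, X_14=(-4, 6)
t=14: X=(-4, 6), d=0 → +e1, X_15=(-3, 6)
t=15: X=(-3, 6), d=1 → -e1, X_16=(-4, 6)

9


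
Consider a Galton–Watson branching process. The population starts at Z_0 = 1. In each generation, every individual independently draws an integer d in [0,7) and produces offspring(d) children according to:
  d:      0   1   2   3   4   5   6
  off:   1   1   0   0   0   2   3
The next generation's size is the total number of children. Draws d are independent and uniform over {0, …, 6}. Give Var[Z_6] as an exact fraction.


48/7

Outcome values over d=0..6: [1, 1, 0, 0, 0, 2, 3]
Σy = 7, Σy² = 15, M = 7
μ = 7/7 = 1,  σ² = 15/7 − (1)² = 8/7
V_0 = 0, E_0 = 1
V_1 = 8/7·E_0 + (1)²·V_0 = 8/7;  E_1 = 1
V_2 = 8/7·E_1 + (1)²·V_1 = 16/7;  E_2 = 1
V_3 = 8/7·E_2 + (1)²·V_2 = 24/7;  E_3 = 1
V_4 = 8/7·E_3 + (1)²·V_3 = 32/7;  E_4 = 1
V_5 = 8/7·E_4 + (1)²·V_4 = 40/7;  E_5 = 1
V_6 = 8/7·E_5 + (1)²·V_5 = 48/7;  E_6 = 1


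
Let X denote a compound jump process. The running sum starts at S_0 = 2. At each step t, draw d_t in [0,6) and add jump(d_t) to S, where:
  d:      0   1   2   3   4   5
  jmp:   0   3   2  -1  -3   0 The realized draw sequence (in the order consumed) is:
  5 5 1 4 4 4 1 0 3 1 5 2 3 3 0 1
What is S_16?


t=0: S=2, d=5, jump=0, S_1=2
t=1: S=2, d=5, jump=0, S_2=2
t=2: S=2, d=1, jump=3, S_3=5
t=3: S=5, d=4, jump=-3, S_4=2
t=4: S=2, d=4, jump=-3, S_5=-1
t=5: S=-1, d=4, jump=-3, S_6=-4
t=6: S=-4, d=1, jump=3, S_7=-1
t=7: S=-1, d=0, jump=0, S_8=-1
t=8: S=-1, d=3, jump=-1, S_9=-2
t=9: S=-2, d=1, jump=3, S_10=1
t=10: S=1, d=5, jump=0, S_11=1
t=11: S=1, d=2, jump=2, S_12=3
t=12: S=3, d=3, jump=-1, S_13=2
t=13: S=2, d=3, jump=-1, S_14=1
t=14: S=1, d=0, jump=0, S_15=1
t=15: S=1, d=1, jump=3, S_16=4

4


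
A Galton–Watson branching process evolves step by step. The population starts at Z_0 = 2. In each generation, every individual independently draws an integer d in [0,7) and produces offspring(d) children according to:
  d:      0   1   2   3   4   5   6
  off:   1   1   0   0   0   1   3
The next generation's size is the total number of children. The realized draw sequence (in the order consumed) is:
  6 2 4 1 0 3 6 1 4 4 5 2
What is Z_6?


gen 0: Z_0=2, draws=[6, 2], offspring=[3, 0], Z_1=3
gen 1: Z_1=3, draws=[4, 1, 0], offspring=[0, 1, 1], Z_2=2
gen 2: Z_2=2, draws=[3, 6], offspring=[0, 3], Z_3=3
gen 3: Z_3=3, draws=[1, 4, 4], offspring=[1, 0, 0], Z_4=1
gen 4: Z_4=1, draws=[5], offspring=[1], Z_5=1
gen 5: Z_5=1, draws=[2], offspring=[0], Z_6=0

0


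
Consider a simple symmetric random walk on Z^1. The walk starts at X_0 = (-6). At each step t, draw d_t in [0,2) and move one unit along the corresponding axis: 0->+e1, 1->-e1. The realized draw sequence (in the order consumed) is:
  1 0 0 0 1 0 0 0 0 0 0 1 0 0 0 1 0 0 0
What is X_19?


t=0: X=(-6), d=1 → -e1, X_1=(-7)
t=1: X=(-7), d=0 → +e1, X_2=(-6)
t=2: X=(-6), d=0 → +e1, X_3=(-5)
t=3: X=(-5), d=0 → +e1, X_4=(-4)
t=4: X=(-4), d=1 → -e1, X_5=(-5)
t=5: X=(-5), d=0 → +e1, X_6=(-4)
t=6: X=(-4), d=0 → +e1, X_7=(-3)
t=7: X=(-3), d=0 → +e1, X_8=(-2)
t=8: X=(-2), d=0 → +e1, X_9=(-1)
t=9: X=(-1), d=0 → +e1, X_10=(0)
t=10: X=(0), d=0 → +e1, X_11=(1)
t=11: X=(1), d=1 → -e1, X_12=(0)
t=12: X=(0), d=0 → +e1, X_13=(1)
t=13: X=(1), d=0 → +e1, X_14=(2)
t=14: X=(2), d=0 → +e1, X_15=(3)
t=15: X=(3), d=1 → -e1, X_16=(2)
t=16: X=(2), d=0 → +e1, X_17=(3)
t=17: X=(3), d=0 → +e1, X_18=(4)
t=18: X=(4), d=0 → +e1, X_19=(5)

(5)


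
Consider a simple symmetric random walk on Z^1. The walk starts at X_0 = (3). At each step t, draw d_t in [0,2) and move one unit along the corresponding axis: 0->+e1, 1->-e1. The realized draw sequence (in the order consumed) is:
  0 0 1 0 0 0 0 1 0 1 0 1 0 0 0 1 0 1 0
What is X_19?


t=0: X=(3), d=0 → +e1, X_1=(4)
t=1: X=(4), d=0 → +e1, X_2=(5)
t=2: X=(5), d=1 → -e1, X_3=(4)
t=3: X=(4), d=0 → +e1, X_4=(5)
t=4: X=(5), d=0 → +e1, X_5=(6)
t=5: X=(6), d=0 → +e1, X_6=(7)
t=6: X=(7), d=0 → +e1, X_7=(8)
t=7: X=(8), d=1 → -e1, X_8=(7)
t=8: X=(7), d=0 → +e1, X_9=(8)
t=9: X=(8), d=1 → -e1, X_10=(7)
t=10: X=(7), d=0 → +e1, X_11=(8)
t=11: X=(8), d=1 → -e1, X_12=(7)
t=12: X=(7), d=0 → +e1, X_13=(8)
t=13: X=(8), d=0 → +e1, X_14=(9)
t=14: X=(9), d=0 → +e1, X_15=(10)
t=15: X=(10), d=1 → -e1, X_16=(9)
t=16: X=(9), d=0 → +e1, X_17=(10)
t=17: X=(10), d=1 → -e1, X_18=(9)
t=18: X=(9), d=0 → +e1, X_19=(10)

(10)


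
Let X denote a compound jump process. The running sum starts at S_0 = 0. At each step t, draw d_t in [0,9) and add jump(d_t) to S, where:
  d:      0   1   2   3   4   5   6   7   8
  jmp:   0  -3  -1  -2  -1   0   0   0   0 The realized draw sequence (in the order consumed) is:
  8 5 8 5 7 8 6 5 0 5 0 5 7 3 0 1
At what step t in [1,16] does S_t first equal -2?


t=0: S=0, d=8, jump=0, S_1=0
t=1: S=0, d=5, jump=0, S_2=0
t=2: S=0, d=8, jump=0, S_3=0
t=3: S=0, d=5, jump=0, S_4=0
t=4: S=0, d=7, jump=0, S_5=0
t=5: S=0, d=8, jump=0, S_6=0
t=6: S=0, d=6, jump=0, S_7=0
t=7: S=0, d=5, jump=0, S_8=0
t=8: S=0, d=0, jump=0, S_9=0
t=9: S=0, d=5, jump=0, S_10=0
t=10: S=0, d=0, jump=0, S_11=0
t=11: S=0, d=5, jump=0, S_12=0
t=12: S=0, d=7, jump=0, S_13=0
t=13: S=0, d=3, jump=-2, S_14=-2
t=14: S=-2, d=0, jump=0, S_15=-2
t=15: S=-2, d=1, jump=-3, S_16=-5

14


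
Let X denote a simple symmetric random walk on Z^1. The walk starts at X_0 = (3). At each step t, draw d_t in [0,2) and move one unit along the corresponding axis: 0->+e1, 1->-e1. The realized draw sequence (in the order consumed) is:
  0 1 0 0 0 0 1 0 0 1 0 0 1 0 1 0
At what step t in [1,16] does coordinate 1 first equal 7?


t=0: X=(3), d=0 → +e1, X_1=(4)
t=1: X=(4), d=1 → -e1, X_2=(3)
t=2: X=(3), d=0 → +e1, X_3=(4)
t=3: X=(4), d=0 → +e1, X_4=(5)
t=4: X=(5), d=0 → +e1, X_5=(6)
t=5: X=(6), d=0 → +e1, X_6=(7)
t=6: X=(7), d=1 → -e1, X_7=(6)
t=7: X=(6), d=0 → +e1, X_8=(7)
t=8: X=(7), d=0 → +e1, X_9=(8)
t=9: X=(8), d=1 → -e1, X_10=(7)
t=10: X=(7), d=0 → +e1, X_11=(8)
t=11: X=(8), d=0 → +e1, X_12=(9)
t=12: X=(9), d=1 → -e1, X_13=(8)
t=13: X=(8), d=0 → +e1, X_14=(9)
t=14: X=(9), d=1 → -e1, X_15=(8)
t=15: X=(8), d=0 → +e1, X_16=(9)

6
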